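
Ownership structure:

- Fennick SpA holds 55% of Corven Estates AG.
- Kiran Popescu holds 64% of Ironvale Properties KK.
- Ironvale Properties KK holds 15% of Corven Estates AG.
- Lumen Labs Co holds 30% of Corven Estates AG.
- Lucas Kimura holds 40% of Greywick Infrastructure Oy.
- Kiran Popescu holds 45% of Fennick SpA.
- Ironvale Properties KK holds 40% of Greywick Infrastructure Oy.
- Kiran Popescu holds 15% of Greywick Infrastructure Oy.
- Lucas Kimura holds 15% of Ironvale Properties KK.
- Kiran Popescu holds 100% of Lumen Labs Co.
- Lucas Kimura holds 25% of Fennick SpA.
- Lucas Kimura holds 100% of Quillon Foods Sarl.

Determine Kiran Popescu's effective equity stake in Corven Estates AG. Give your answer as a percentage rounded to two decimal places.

64.35%

Kiran reaches Corven along 3 paths.
Via Ironvale: 64% × 15% = 9.6%.
Via Lumen: 100% × 30% = 30%.
Via Fennick: 45% × 55% = 24.75%.
Total: 9.6% + 30% + 24.75% = 64.35%.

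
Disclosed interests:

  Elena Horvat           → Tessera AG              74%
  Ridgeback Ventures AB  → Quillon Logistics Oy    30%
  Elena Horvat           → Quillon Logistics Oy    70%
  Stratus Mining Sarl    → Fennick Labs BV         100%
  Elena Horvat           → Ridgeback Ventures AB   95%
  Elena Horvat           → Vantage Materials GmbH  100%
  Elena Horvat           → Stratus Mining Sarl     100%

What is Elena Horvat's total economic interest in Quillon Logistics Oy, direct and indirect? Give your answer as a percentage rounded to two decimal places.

98.50%

Elena reaches Quillon along 2 paths.
Direct stake: 70% = 70%.
Via Ridgeback: 95% × 30% = 28.5%.
Total: 70% + 28.5% = 98.5%.
Rounded: 98.50%.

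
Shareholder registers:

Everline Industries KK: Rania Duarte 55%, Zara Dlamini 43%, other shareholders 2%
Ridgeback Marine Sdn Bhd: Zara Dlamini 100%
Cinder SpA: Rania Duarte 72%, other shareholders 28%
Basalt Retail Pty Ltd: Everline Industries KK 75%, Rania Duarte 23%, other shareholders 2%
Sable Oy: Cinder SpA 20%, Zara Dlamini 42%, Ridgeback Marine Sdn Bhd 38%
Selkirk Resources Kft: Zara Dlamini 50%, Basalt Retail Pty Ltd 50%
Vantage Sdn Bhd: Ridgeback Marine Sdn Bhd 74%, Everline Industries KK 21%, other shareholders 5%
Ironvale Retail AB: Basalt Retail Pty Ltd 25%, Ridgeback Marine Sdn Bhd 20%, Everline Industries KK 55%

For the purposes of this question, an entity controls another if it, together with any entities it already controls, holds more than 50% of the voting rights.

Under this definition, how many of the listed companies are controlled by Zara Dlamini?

3

Zara holds 100% of Ridgeback, so Zara controls Ridgeback.
Zara and Ridgeback together hold 42% + 38% = 80% of Sable, so Zara controls Sable.
Ridgeback holds 74% of Vantage, so Zara controls Vantage.
No other company's threshold is met.
Zara controls 3 companies.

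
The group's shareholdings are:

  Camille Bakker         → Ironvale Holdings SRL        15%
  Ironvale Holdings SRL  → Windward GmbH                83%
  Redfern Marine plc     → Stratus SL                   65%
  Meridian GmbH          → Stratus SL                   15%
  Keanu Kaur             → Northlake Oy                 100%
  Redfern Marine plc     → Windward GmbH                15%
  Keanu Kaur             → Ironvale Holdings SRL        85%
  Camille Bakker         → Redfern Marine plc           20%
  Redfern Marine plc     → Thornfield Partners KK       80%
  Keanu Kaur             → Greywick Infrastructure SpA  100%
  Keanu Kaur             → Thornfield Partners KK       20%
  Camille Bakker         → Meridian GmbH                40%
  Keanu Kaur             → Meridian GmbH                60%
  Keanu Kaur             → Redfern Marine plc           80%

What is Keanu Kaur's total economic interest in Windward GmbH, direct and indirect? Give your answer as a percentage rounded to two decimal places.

82.55%

Keanu reaches Windward along 2 paths.
Via Redfern: 80% × 15% = 12%.
Via Ironvale: 85% × 83% = 70.55%.
Total: 12% + 70.55% = 82.55%.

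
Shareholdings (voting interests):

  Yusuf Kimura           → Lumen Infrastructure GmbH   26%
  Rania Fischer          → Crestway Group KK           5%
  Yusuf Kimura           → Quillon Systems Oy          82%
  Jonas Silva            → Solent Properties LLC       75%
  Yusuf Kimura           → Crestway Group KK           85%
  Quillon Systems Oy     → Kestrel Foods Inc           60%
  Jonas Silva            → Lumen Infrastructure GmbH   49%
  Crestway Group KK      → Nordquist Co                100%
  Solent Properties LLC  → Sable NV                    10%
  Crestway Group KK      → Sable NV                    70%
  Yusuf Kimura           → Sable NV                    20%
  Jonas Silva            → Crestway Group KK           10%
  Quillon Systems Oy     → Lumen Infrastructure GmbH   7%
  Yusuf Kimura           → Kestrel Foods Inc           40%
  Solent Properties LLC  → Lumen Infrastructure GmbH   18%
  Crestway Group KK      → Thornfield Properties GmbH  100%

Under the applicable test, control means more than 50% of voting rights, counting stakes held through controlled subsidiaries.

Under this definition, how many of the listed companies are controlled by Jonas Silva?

2

Jonas holds 75% of Solent, so Jonas controls Solent.
Jonas and Solent together hold 49% + 18% = 67% of Lumen, so Jonas controls Lumen.
No other company's threshold is met.
Jonas controls 2 companies.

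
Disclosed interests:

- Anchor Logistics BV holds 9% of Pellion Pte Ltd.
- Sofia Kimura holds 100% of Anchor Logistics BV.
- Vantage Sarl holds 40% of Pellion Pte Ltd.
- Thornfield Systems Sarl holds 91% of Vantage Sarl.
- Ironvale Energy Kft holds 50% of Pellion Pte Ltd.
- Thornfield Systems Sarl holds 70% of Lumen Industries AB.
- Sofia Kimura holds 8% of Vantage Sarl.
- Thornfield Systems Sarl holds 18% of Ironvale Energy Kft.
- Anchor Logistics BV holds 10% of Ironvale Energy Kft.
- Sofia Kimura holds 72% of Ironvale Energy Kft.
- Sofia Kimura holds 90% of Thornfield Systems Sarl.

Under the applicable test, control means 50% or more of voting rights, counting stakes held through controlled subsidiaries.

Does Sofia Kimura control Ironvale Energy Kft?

Sofia holds 90% of Thornfield, so Sofia controls Thornfield.
Sofia holds 100% of Anchor, so Sofia controls Anchor.
Thornfield and Anchor and Sofia together hold 18% + 10% + 72% = 100% of Ironvale, so Sofia controls Ironvale.

Yes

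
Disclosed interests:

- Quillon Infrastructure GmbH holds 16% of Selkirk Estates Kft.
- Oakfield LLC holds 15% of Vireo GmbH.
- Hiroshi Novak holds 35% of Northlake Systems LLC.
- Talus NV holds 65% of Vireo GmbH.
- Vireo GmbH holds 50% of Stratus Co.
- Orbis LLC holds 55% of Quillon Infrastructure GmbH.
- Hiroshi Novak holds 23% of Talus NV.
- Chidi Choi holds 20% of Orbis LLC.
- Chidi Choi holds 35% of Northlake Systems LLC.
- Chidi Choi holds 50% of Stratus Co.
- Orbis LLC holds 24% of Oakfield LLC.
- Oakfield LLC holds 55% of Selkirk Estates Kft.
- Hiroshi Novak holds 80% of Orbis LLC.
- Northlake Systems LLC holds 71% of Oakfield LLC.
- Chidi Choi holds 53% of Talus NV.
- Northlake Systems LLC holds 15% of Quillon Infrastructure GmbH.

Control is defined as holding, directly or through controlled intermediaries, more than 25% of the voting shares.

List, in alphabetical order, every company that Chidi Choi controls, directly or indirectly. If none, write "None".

Northlake Systems LLC, Oakfield LLC, Selkirk Estates Kft, Stratus Co, Talus NV, Vireo GmbH

Chidi holds 53% of Talus, so Chidi controls Talus.
Chidi holds 35% of Northlake, so Chidi controls Northlake.
Northlake holds 71% of Oakfield, so Chidi controls Oakfield.
Oakfield holds 55% of Selkirk, so Chidi controls Selkirk.
Talus and Oakfield together hold 65% + 15% = 80% of Vireo, so Chidi controls Vireo.
Vireo and Chidi together hold 50% + 50% = 100% of Stratus, so Chidi controls Stratus.
No other company's threshold is met.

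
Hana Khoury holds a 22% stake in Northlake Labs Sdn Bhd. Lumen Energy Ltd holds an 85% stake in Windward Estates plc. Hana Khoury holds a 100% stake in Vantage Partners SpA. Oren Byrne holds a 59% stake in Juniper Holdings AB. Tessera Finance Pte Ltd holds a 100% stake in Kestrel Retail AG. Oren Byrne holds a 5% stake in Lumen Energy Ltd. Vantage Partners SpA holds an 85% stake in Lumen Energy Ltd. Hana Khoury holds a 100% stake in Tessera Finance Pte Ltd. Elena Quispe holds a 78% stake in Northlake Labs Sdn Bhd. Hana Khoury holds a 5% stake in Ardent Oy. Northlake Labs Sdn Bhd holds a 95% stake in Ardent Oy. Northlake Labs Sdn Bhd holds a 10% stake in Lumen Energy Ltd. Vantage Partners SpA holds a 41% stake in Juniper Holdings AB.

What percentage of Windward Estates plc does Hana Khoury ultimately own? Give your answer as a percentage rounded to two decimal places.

74.12%

Hana reaches Windward along 2 paths.
Via Northlake → Lumen: 22% × 10% × 85% = 1.87%.
Via Vantage → Lumen: 100% × 85% × 85% = 72.25%.
Total: 1.87% + 72.25% = 74.12%.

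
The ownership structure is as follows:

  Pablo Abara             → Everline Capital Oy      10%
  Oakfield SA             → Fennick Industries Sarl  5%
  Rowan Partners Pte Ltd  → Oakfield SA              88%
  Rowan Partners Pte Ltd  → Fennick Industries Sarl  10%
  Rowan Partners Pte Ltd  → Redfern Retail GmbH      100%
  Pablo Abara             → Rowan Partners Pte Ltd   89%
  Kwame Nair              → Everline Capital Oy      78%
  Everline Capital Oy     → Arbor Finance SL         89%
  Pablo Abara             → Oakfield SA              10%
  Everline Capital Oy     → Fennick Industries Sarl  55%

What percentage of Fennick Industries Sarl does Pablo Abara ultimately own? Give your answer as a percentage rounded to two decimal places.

Pablo reaches Fennick along 4 paths.
Via Rowan: 89% × 10% = 8.9%.
Via Everline: 10% × 55% = 5.5%.
Via Rowan → Oakfield: 89% × 88% × 5% = 3.916%.
Via Oakfield: 10% × 5% = 0.5%.
Total: 8.9% + 5.5% + 3.916% + 0.5% = 18.816%.
Rounded: 18.82%.

18.82%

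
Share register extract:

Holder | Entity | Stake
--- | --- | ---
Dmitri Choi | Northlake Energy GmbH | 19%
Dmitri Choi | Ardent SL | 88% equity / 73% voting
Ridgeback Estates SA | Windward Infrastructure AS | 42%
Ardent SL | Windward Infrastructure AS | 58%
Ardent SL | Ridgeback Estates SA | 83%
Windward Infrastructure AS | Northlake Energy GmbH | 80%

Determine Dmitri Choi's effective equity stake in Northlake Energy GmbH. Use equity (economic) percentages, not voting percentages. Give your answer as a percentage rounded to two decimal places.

Dmitri reaches Northlake along 3 paths.
Direct stake: 19% = 19%.
Via Ardent → Windward: 88% × 58% × 80% = 40.832%.
Via Ardent → Ridgeback → Windward: 88% × 83% × 42% × 80% = 24.54144%.
Total: 19% + 40.832% + 24.54144% = 84.37344%.
Rounded: 84.37%.

84.37%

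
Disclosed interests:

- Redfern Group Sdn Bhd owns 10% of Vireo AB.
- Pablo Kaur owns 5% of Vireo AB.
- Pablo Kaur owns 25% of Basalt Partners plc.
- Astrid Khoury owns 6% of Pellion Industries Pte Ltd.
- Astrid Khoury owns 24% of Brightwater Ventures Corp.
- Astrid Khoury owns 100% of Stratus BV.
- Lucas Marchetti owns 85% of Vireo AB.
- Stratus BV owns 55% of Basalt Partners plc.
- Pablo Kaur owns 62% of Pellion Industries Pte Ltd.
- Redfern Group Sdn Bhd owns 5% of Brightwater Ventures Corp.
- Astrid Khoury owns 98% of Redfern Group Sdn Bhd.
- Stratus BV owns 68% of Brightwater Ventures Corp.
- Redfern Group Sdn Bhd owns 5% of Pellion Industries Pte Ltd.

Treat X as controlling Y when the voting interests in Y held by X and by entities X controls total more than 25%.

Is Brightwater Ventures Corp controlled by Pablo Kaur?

No

Pablo holds 62% of Pellion, so Pablo controls Pellion.
Neither Pablo nor any entity Pablo controls holds any voting interest in Brightwater.
So Pablo does not control Brightwater.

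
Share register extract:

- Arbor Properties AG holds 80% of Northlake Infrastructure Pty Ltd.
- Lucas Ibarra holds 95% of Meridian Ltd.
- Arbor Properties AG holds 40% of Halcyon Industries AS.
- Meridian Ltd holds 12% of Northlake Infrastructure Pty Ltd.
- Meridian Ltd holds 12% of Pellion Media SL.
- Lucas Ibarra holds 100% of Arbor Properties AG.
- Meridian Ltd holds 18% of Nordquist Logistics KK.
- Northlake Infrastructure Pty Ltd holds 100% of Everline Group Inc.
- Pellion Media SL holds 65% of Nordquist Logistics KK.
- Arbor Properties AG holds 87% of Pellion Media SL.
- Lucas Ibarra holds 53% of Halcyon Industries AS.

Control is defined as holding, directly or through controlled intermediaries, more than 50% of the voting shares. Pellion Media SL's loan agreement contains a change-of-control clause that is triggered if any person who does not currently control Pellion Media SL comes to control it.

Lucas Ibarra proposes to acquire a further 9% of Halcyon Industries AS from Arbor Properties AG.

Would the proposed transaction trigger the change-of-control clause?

No

The purchase adds only to Lucas's holdings (Arbor's stake shrinks), so Lucas is the only person who could newly come to control Pellion.
Lucas holds 95% of Meridian, so Lucas controls Meridian.
Lucas holds 100% of Arbor, so Lucas controls Arbor.
Arbor and Meridian together hold 87% + 12% = 99% of Pellion, so Lucas controls Pellion.
So Lucas already controls Pellion before the transaction.
After the purchase, Lucas's direct stake in Halcyon rises to 53% + 9% = 62%, and Arbor's stake falls to 31%.
Lucas controlled Pellion already, so this is not a new person acquiring control; every other person's position is unchanged or reduced.
No new person acquires control, so the clause is not triggered.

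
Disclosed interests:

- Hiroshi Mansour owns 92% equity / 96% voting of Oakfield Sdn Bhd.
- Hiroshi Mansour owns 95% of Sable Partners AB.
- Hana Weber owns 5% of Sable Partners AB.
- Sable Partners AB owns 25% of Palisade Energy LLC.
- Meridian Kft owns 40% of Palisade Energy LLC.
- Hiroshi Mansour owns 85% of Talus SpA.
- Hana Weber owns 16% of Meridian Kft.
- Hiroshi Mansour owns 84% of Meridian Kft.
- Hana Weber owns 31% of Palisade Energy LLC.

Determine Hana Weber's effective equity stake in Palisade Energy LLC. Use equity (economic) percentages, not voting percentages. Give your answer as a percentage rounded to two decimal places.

38.65%

Hana reaches Palisade along 3 paths.
Direct stake: 31% = 31%.
Via Sable: 5% × 25% = 1.25%.
Via Meridian: 16% × 40% = 6.4%.
Total: 31% + 1.25% + 6.4% = 38.65%.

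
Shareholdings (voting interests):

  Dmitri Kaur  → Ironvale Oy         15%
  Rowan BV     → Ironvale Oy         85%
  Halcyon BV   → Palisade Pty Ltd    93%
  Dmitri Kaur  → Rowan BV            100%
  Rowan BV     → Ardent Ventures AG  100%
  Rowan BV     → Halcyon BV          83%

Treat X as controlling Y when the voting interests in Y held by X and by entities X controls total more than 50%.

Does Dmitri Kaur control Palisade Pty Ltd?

Yes

Dmitri holds 100% of Rowan, so Dmitri controls Rowan.
Rowan holds 83% of Halcyon, so Dmitri controls Halcyon.
Halcyon holds 93% of Palisade, so Dmitri controls Palisade.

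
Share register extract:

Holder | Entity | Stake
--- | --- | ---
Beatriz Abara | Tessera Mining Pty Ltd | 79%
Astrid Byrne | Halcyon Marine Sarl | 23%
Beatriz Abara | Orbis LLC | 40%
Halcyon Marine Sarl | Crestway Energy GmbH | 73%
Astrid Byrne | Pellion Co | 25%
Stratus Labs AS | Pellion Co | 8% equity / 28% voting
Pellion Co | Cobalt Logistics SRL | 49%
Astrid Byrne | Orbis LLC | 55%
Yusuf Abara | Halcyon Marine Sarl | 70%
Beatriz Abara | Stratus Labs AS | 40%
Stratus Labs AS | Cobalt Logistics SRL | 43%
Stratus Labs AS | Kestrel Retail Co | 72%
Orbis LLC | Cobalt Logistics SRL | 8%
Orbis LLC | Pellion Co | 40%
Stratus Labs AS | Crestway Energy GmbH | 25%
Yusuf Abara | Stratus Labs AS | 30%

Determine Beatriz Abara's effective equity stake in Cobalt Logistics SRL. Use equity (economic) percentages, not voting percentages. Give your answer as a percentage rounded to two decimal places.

Beatriz reaches Cobalt along 4 paths.
Via Orbis → Pellion: 40% × 40% × 49% = 7.84%.
Via Stratus → Pellion: 40% × 8% × 49% = 1.568%.
Via Orbis: 40% × 8% = 3.2%.
Via Stratus: 40% × 43% = 17.2%.
Total: 7.84% + 1.568% + 3.2% + 17.2% = 29.808%.
Rounded: 29.81%.

29.81%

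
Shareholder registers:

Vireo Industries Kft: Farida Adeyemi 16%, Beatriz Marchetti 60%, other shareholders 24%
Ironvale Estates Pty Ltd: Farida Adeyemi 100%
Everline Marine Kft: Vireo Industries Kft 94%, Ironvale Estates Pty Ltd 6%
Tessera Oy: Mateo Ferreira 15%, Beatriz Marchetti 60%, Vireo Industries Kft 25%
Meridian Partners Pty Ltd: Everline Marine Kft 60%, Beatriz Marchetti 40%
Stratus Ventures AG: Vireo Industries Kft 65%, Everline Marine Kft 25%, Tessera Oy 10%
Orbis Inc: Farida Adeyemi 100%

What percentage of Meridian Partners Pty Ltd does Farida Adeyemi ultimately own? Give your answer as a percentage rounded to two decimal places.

12.62%

Farida reaches Meridian along 2 paths.
Via Vireo → Everline: 16% × 94% × 60% = 9.024%.
Via Ironvale → Everline: 100% × 6% × 60% = 3.6%.
Total: 9.024% + 3.6% = 12.624%.
Rounded: 12.62%.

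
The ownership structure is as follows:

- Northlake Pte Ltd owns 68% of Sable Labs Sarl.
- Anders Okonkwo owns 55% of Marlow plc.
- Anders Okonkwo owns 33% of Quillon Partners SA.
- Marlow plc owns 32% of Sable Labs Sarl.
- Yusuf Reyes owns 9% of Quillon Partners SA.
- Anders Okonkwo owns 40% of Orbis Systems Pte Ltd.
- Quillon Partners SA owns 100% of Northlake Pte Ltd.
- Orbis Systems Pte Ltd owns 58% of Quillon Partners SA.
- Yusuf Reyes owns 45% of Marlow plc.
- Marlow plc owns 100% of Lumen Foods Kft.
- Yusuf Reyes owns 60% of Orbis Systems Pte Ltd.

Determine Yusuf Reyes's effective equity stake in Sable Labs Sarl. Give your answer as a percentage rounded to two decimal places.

44.18%

Yusuf reaches Sable along 3 paths.
Via Marlow: 45% × 32% = 14.4%.
Via Orbis → Quillon → Northlake: 60% × 58% × 100% × 68% = 23.664%.
Via Quillon → Northlake: 9% × 100% × 68% = 6.12%.
Total: 14.4% + 23.664% + 6.12% = 44.184%.
Rounded: 44.18%.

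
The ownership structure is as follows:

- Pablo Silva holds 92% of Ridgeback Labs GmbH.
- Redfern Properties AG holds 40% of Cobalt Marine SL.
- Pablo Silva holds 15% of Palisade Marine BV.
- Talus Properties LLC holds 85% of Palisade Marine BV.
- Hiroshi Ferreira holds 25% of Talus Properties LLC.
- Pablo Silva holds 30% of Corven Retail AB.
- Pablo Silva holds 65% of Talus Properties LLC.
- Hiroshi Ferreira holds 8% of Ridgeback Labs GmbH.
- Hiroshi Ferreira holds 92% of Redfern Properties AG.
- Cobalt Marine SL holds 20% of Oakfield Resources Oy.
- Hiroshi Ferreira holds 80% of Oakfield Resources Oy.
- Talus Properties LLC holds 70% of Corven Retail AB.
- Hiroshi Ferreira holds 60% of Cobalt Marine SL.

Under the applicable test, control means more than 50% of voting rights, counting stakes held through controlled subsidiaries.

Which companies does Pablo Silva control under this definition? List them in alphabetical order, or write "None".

Corven Retail AB, Palisade Marine BV, Ridgeback Labs GmbH, Talus Properties LLC

Pablo holds 92% of Ridgeback, so Pablo controls Ridgeback.
Pablo holds 65% of Talus, so Pablo controls Talus.
Talus and Pablo together hold 85% + 15% = 100% of Palisade, so Pablo controls Palisade.
Talus and Pablo together hold 70% + 30% = 100% of Corven, so Pablo controls Corven.
No other company's threshold is met.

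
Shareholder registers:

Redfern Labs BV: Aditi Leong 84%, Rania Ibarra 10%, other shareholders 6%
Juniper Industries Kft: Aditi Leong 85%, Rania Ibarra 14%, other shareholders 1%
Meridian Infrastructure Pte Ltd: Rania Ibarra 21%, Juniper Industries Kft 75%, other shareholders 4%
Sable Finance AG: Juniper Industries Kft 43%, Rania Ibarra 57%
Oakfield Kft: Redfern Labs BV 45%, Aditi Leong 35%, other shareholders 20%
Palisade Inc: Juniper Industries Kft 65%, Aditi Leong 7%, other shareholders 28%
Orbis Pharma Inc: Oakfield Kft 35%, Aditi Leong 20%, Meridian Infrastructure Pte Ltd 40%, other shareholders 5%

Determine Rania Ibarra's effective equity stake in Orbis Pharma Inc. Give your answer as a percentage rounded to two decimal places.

Rania reaches Orbis along 3 paths.
Via Redfern → Oakfield: 10% × 45% × 35% = 1.575%.
Via Meridian: 21% × 40% = 8.4%.
Via Juniper → Meridian: 14% × 75% × 40% = 4.2%.
Total: 1.575% + 8.4% + 4.2% = 14.175%.
Rounded: 14.18%.

14.18%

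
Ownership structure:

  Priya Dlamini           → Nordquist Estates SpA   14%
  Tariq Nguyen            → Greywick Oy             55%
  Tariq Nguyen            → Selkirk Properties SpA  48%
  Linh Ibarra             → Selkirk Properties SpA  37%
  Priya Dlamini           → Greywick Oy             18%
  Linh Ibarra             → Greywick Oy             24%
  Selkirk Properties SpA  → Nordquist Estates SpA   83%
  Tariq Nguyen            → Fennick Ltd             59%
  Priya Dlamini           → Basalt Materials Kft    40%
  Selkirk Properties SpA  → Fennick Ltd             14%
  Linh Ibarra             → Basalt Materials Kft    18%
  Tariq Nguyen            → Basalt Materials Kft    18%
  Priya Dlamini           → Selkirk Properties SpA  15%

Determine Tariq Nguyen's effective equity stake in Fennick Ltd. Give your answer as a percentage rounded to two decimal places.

Tariq reaches Fennick along 2 paths.
Direct stake: 59% = 59%.
Via Selkirk: 48% × 14% = 6.72%.
Total: 59% + 6.72% = 65.72%.

65.72%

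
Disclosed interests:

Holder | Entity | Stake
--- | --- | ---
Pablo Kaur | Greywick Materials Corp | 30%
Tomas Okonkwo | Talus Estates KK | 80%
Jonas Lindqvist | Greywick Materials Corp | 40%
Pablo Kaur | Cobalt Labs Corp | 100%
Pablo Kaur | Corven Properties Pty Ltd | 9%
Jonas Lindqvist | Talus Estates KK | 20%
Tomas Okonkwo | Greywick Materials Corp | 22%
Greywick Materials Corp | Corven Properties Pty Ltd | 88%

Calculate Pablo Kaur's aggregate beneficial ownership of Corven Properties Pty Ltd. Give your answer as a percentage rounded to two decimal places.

Pablo reaches Corven along 2 paths.
Via Greywick: 30% × 88% = 26.4%.
Direct stake: 9% = 9%.
Total: 26.4% + 9% = 35.4%.
Rounded: 35.40%.

35.40%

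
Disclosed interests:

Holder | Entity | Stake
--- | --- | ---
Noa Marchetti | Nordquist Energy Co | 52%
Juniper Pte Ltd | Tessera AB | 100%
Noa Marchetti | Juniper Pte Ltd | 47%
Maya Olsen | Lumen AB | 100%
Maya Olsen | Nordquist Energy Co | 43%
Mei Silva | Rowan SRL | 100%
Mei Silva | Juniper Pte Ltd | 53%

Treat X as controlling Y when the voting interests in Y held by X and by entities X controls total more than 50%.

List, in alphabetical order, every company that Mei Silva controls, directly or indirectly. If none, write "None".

Mei holds 53% of Juniper, so Mei controls Juniper.
Mei holds 100% of Rowan, so Mei controls Rowan.
Juniper holds 100% of Tessera, so Mei controls Tessera.
No other company's threshold is met.

Juniper Pte Ltd, Rowan SRL, Tessera AB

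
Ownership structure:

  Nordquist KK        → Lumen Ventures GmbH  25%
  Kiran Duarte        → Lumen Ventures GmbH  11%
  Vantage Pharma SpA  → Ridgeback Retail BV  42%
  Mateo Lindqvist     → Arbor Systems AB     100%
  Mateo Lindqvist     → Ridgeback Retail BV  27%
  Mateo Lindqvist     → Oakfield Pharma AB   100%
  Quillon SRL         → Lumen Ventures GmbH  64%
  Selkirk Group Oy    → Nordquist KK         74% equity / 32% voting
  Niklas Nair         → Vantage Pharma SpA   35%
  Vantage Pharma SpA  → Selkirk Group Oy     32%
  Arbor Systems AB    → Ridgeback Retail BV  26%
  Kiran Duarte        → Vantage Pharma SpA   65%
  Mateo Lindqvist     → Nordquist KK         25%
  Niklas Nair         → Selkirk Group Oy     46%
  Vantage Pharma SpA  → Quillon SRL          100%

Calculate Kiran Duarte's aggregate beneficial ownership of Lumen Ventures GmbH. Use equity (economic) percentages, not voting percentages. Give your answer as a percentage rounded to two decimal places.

56.45%

Kiran reaches Lumen along 3 paths.
Via Vantage → Quillon: 65% × 100% × 64% = 41.6%.
Direct stake: 11% = 11%.
Via Vantage → Selkirk → Nordquist: 65% × 32% × 74% × 25% = 3.848%.
Total: 41.6% + 11% + 3.848% = 56.448%.
Rounded: 56.45%.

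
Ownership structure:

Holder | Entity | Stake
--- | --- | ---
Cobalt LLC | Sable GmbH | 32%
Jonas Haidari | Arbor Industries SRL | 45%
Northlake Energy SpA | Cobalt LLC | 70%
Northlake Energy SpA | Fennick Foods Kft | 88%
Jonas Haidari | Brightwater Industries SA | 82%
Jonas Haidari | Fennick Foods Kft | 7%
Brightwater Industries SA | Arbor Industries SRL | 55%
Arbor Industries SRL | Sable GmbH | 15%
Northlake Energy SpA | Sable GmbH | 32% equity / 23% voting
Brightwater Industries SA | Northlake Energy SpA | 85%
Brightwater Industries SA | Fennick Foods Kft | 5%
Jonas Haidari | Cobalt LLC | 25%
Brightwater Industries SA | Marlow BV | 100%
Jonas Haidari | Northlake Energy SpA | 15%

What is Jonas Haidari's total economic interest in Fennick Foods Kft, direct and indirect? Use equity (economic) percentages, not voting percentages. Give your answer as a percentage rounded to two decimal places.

Jonas reaches Fennick along 4 paths.
Via Brightwater: 82% × 5% = 4.1%.
Direct stake: 7% = 7%.
Via Brightwater → Northlake: 82% × 85% × 88% = 61.336%.
Via Northlake: 15% × 88% = 13.2%.
Total: 4.1% + 7% + 61.336% + 13.2% = 85.636%.
Rounded: 85.64%.

85.64%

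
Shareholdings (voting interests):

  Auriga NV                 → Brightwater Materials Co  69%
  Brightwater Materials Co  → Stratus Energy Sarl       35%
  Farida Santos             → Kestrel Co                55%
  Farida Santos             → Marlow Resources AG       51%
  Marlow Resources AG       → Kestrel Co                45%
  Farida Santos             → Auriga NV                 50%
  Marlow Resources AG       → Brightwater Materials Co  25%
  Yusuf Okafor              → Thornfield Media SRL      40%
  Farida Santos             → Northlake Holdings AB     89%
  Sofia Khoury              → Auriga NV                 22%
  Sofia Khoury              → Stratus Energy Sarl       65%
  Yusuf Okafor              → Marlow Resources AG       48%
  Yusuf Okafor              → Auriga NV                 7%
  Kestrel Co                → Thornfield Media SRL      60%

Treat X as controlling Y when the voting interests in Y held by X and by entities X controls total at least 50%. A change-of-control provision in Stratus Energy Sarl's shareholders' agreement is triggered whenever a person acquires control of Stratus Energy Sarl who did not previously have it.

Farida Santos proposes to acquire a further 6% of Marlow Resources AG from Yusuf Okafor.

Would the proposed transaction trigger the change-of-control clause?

The purchase adds only to Farida's holdings (Yusuf's stake shrinks), so Farida is the only person who could newly come to control Stratus.
Farida holds 51% of Marlow, so Farida controls Marlow.
Farida holds 50% of Auriga, so Farida controls Auriga.
Farida holds 89% of Northlake, so Farida controls Northlake.
Marlow and Farida together hold 45% + 55% = 100% of Kestrel, so Farida controls Kestrel.
Auriga and Marlow together hold 69% + 25% = 94% of Brightwater, so Farida controls Brightwater.
Kestrel holds 60% of Thornfield, so Farida controls Thornfield.
In Stratus, Farida's side holds only 35%, not ≥ 50%.
So before the transaction, Farida does not control Stratus.
After the purchase, Farida's direct stake in Marlow rises to 51% + 6% = 57%, and Yusuf's stake falls to 42%.
Farida holds 57% of Marlow, so Farida controls Marlow.
After the transaction, Farida's side holds 35% of Stratus, not ≥ 50%, so Farida still does not control Stratus.
No new person acquires control, so the clause is not triggered.

No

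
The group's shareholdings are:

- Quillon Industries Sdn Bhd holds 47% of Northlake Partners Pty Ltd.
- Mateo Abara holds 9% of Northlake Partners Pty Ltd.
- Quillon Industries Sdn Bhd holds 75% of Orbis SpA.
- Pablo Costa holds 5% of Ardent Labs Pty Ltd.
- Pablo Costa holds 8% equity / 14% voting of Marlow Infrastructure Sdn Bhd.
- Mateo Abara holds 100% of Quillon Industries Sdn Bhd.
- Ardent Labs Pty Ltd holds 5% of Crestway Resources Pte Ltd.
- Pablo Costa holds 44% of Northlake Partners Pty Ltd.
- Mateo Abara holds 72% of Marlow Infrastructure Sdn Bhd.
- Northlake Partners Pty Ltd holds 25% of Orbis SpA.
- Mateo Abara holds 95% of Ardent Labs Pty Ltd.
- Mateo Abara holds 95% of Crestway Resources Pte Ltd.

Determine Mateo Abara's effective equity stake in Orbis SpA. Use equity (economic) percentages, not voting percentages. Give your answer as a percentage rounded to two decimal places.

Mateo reaches Orbis along 3 paths.
Via Quillon: 100% × 75% = 75%.
Via Quillon → Northlake: 100% × 47% × 25% = 11.75%.
Via Northlake: 9% × 25% = 2.25%.
Total: 75% + 11.75% + 2.25% = 89%.
Rounded: 89.00%.

89.00%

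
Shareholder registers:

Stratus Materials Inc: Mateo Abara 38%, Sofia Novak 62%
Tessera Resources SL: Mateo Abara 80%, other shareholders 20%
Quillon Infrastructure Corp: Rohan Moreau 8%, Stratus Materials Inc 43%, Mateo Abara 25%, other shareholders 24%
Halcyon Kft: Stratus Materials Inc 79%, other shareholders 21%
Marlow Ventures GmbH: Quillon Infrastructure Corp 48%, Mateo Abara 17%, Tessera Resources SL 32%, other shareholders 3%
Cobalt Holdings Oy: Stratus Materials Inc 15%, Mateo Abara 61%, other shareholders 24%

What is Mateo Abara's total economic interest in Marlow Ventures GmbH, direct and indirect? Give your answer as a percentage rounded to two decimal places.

62.44%

Mateo reaches Marlow along 4 paths.
Via Stratus → Quillon: 38% × 43% × 48% = 7.8432%.
Via Quillon: 25% × 48% = 12%.
Direct stake: 17% = 17%.
Via Tessera: 80% × 32% = 25.6%.
Total: 7.8432% + 12% + 17% + 25.6% = 62.4432%.
Rounded: 62.44%.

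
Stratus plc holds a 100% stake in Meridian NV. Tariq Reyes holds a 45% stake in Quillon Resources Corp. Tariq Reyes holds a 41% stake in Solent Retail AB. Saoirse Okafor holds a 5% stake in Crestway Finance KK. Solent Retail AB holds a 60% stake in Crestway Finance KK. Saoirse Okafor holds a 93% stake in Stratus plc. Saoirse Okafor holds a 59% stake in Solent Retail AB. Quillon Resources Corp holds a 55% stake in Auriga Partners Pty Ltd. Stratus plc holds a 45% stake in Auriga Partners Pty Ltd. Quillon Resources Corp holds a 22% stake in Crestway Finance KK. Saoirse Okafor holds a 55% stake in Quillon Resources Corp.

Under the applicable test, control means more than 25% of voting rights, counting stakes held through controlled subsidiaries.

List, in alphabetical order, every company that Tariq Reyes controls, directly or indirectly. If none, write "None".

Tariq holds 45% of Quillon, so Tariq controls Quillon.
Tariq holds 41% of Solent, so Tariq controls Solent.
Solent and Quillon together hold 60% + 22% = 82% of Crestway, so Tariq controls Crestway.
Quillon holds 55% of Auriga, so Tariq controls Auriga.
No other company's threshold is met.

Auriga Partners Pty Ltd, Crestway Finance KK, Quillon Resources Corp, Solent Retail AB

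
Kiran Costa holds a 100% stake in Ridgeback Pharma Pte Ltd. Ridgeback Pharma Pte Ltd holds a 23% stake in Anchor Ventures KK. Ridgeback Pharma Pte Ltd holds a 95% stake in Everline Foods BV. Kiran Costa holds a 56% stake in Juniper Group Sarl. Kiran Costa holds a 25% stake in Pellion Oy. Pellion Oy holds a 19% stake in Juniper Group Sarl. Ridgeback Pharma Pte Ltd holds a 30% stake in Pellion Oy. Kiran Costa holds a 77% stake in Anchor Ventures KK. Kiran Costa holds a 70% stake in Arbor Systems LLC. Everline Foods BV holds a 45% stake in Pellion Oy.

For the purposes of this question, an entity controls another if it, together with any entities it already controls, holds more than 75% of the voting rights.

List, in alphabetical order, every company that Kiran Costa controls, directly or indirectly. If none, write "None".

Kiran holds 100% of Ridgeback, so Kiran controls Ridgeback.
Ridgeback holds 95% of Everline, so Kiran controls Everline.
Kiran and Ridgeback and Everline together hold 25% + 30% + 45% = 100% of Pellion, so Kiran controls Pellion.
Ridgeback and Kiran together hold 23% + 77% = 100% of Anchor, so Kiran controls Anchor.
No other company's threshold is met.

Anchor Ventures KK, Everline Foods BV, Pellion Oy, Ridgeback Pharma Pte Ltd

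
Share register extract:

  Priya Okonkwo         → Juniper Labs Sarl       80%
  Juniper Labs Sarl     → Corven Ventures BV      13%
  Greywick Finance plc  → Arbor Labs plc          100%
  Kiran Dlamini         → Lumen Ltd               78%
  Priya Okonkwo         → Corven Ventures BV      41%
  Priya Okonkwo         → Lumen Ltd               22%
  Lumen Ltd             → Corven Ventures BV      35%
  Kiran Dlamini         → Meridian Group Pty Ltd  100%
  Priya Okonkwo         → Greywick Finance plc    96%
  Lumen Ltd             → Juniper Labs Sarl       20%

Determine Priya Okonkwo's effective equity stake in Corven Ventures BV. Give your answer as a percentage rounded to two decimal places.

Priya reaches Corven along 4 paths.
Direct stake: 41% = 41%.
Via Lumen: 22% × 35% = 7.7%.
Via Lumen → Juniper: 22% × 20% × 13% = 0.572%.
Via Juniper: 80% × 13% = 10.4%.
Total: 41% + 7.7% + 0.572% + 10.4% = 59.672%.
Rounded: 59.67%.

59.67%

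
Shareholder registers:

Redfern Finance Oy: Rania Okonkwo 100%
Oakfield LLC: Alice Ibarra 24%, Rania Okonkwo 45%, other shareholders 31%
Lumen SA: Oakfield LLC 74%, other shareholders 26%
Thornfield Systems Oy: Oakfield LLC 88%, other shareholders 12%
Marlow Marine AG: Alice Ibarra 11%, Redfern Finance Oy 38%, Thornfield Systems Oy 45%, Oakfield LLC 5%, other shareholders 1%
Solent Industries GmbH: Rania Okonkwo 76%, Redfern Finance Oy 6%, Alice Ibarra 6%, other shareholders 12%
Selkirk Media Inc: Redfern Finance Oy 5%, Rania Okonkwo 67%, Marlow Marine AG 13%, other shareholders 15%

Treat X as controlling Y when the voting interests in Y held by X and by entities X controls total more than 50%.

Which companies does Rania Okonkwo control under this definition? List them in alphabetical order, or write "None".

Rania holds 100% of Redfern, so Rania controls Redfern.
Rania and Redfern together hold 76% + 6% = 82% of Solent, so Rania controls Solent.
Redfern and Rania together hold 5% + 67% = 72% of Selkirk, so Rania controls Selkirk.
No other company's threshold is met.

Redfern Finance Oy, Selkirk Media Inc, Solent Industries GmbH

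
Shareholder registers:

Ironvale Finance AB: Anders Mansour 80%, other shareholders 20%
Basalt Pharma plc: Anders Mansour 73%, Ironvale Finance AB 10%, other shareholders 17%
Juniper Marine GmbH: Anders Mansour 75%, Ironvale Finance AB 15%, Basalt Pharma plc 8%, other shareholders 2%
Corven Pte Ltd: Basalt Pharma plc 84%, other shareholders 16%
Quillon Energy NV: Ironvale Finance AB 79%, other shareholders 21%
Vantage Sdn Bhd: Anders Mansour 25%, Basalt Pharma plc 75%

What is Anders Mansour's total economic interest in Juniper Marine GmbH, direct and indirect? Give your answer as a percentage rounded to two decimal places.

93.48%

Anders reaches Juniper along 4 paths.
Direct stake: 75% = 75%.
Via Ironvale: 80% × 15% = 12%.
Via Basalt: 73% × 8% = 5.84%.
Via Ironvale → Basalt: 80% × 10% × 8% = 0.64%.
Total: 75% + 12% + 5.84% + 0.64% = 93.48%.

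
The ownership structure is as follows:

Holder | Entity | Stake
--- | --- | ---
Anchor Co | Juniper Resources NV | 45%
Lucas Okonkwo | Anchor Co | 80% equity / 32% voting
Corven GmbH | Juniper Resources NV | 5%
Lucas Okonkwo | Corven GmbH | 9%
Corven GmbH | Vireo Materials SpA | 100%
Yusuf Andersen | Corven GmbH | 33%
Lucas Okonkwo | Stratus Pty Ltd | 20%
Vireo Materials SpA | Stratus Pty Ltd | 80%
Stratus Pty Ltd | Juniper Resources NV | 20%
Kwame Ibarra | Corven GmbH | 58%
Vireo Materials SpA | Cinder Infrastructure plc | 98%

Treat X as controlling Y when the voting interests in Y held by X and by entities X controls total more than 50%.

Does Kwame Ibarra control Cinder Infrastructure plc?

Yes

Kwame holds 58% of Corven, so Kwame controls Corven.
Corven holds 100% of Vireo, so Kwame controls Vireo.
Vireo holds 98% of Cinder, so Kwame controls Cinder.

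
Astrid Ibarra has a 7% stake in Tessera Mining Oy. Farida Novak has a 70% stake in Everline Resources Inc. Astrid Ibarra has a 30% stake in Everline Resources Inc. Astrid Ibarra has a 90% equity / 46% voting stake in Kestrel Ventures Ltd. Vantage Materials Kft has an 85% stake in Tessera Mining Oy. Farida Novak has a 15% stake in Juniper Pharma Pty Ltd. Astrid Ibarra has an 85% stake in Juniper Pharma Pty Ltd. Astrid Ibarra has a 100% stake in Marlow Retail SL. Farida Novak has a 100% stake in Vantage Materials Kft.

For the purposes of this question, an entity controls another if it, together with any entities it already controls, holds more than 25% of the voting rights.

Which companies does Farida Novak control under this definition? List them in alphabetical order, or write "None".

Farida holds 70% of Everline, so Farida controls Everline.
Farida holds 100% of Vantage, so Farida controls Vantage.
Vantage holds 85% of Tessera, so Farida controls Tessera.
No other company's threshold is met.

Everline Resources Inc, Tessera Mining Oy, Vantage Materials Kft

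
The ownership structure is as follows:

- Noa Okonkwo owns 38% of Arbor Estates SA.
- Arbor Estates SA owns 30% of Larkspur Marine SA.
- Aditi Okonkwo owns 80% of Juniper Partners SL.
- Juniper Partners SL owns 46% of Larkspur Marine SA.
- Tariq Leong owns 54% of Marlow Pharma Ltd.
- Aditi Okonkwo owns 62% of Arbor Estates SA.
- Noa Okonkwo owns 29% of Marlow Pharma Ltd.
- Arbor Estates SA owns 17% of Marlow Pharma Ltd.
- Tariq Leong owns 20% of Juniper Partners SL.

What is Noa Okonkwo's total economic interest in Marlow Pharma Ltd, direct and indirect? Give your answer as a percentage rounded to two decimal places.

Noa reaches Marlow along 2 paths.
Direct stake: 29% = 29%.
Via Arbor: 38% × 17% = 6.46%.
Total: 29% + 6.46% = 35.46%.

35.46%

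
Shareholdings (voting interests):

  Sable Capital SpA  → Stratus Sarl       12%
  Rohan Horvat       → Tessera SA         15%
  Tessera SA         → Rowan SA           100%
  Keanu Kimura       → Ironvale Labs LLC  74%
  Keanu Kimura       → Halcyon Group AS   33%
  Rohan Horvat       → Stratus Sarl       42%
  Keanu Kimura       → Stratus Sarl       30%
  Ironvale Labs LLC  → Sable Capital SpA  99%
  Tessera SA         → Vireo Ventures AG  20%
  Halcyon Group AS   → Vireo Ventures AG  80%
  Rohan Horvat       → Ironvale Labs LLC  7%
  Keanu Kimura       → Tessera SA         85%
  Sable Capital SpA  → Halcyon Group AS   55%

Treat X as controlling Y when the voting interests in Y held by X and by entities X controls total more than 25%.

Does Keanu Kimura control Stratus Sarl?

Keanu holds 74% of Ironvale, so Keanu controls Ironvale.
Ironvale holds 99% of Sable, so Keanu controls Sable.
Keanu and Sable together hold 30% + 12% = 42% of Stratus, so Keanu controls Stratus.

Yes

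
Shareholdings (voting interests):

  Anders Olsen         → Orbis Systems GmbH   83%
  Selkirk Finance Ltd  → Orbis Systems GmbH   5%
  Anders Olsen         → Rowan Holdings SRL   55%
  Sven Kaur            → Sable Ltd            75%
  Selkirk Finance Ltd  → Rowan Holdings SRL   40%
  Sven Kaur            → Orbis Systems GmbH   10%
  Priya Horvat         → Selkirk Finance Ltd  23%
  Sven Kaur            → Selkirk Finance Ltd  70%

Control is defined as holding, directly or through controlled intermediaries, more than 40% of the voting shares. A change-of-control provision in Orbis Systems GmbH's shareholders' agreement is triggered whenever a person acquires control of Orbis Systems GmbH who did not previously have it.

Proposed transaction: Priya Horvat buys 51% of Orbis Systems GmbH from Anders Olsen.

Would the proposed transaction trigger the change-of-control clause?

Yes

The purchase adds only to Priya's holdings (Anders's stake shrinks), so Priya is the only person who could newly come to control Orbis.
Priya's largest direct stake is 23% in Selkirk, which does not meet the threshold, so Priya controls no company.
Neither Priya nor any entity Priya controls holds any voting interest in Orbis.
So before the transaction, Priya does not control Orbis.
After the purchase, Priya holds 51% of Orbis directly, and Anders's stake falls to 32%.
Priya holds 51% of Orbis, so Priya controls Orbis.
Priya did not control Orbis before and does after, so the clause is triggered.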